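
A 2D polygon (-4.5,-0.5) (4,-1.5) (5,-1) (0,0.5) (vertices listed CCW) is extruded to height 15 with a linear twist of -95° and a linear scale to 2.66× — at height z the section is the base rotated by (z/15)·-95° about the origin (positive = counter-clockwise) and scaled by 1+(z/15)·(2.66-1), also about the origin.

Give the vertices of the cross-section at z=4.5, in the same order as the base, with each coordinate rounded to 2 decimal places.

Cross-section at z=4.5: (-6.28,2.56) (4.19,-4.83) (5.87,-4.89) (0.36,0.66)

t = z/height = 4.5/15 = 0.3
s = 1 + (scale-1)·z/height = 1 + (2.66-1)·4.5/15 = 1.498000
θ = twist·z/height = -95°·4.5/15 = -28.5000° = -0.497419 rad
cos θ = 0.878817, sin θ = -0.477159 (intermediates below are computed at full precision and shown rounded to 5 d.p.)
v1: (-4.5,-0.5) → rotate → (-4.19326,1.70781) → ×s → (-6.28150,2.55829) → (-6.28,2.56)
v2: (4,-1.5) → rotate → (2.79953,-3.22686) → ×s → (4.19370,-4.83384) → (4.19,-4.83)
v3: (5,-1) → rotate → (3.91693,-3.26461) → ×s → (5.86756,-4.89039) → (5.87,-4.89)
v4: (0,0.5) → rotate → (0.23858,0.43941) → ×s → (0.35739,0.65823) → (0.36,0.66)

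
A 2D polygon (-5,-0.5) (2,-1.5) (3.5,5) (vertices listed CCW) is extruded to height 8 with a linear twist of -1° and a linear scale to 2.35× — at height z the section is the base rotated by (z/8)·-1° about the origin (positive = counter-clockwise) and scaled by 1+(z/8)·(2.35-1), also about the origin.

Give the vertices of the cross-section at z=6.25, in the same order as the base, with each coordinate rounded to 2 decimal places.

t = z/height = 6.25/8 = 0.78125
s = 1 + (scale-1)·z/height = 1 + (2.35-1)·6.25/8 = 2.054688
θ = twist·z/height = -1°·6.25/8 = -0.7813° = -0.013635 rad
cos θ = 0.999907, sin θ = -0.013635 (intermediates below are computed at full precision and shown rounded to 5 d.p.)
v1: (-5,-0.5) → rotate → (-5.00635,-0.43178) → ×s → (-10.28649,-0.88717) → (-10.29,-0.89)
v2: (2,-1.5) → rotate → (1.97936,-1.52713) → ×s → (4.06697,-3.13778) → (4.07,-3.14)
v3: (3.5,5) → rotate → (3.56785,4.95181) → ×s → (7.33082,10.17443) → (7.33,10.17)

Cross-section at z=6.25: (-10.29,-0.89) (4.07,-3.14) (7.33,10.17)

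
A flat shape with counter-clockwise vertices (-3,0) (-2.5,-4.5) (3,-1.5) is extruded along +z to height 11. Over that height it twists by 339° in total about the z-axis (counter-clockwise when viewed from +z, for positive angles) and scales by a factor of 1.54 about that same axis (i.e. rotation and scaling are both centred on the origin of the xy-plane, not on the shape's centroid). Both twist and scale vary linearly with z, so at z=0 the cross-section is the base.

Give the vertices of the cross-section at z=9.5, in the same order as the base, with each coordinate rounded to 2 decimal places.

t = z/height = 9.5/11 = 0.863636
s = 1 + (scale-1)·z/height = 1 + (1.54-1)·9.5/11 = 1.466364
θ = twist·z/height = 339°·9.5/11 = 292.7727° = 5.109848 rad
cos θ = 0.387077, sin θ = -0.922048 (intermediates below are computed at full precision and shown rounded to 5 d.p.)
v1: (-3,0) → rotate → (-1.16123,2.76614) → ×s → (-1.70279,4.05617) → (-1.70,4.06)
v2: (-2.5,-4.5) → rotate → (-5.11691,0.56327) → ×s → (-7.50324,0.82596) → (-7.50,0.83)
v3: (3,-1.5) → rotate → (-0.22184,-3.34676) → ×s → (-0.32530,-4.90756) → (-0.33,-4.91)

Cross-section at z=9.5: (-1.70,4.06) (-7.50,0.83) (-0.33,-4.91)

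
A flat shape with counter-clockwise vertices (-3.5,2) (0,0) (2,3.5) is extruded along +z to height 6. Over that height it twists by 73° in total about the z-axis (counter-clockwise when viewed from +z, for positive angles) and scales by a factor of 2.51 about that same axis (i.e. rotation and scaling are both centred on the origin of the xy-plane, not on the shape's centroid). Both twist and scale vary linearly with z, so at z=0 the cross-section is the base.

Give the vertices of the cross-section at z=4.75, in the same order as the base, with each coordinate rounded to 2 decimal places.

Cross-section at z=4.75: (-7.81,-4.16) (0.00,0.00) (-4.16,7.81)

t = z/height = 4.75/6 = 0.791667
s = 1 + (scale-1)·z/height = 1 + (2.51-1)·4.75/6 = 2.195417
θ = twist·z/height = 73°·4.75/6 = 57.7917° = 1.008655 rad
cos θ = 0.532999, sin θ = 0.846116 (intermediates below are computed at full precision and shown rounded to 5 d.p.)
v1: (-3.5,2) → rotate → (-3.55773,-1.89541) → ×s → (-7.81070,-4.16121) → (-7.81,-4.16)
v2: (0,0) → rotate → (0.00000,0.00000) → ×s → (0.00000,0.00000) → (0.00,0.00)
v3: (2,3.5) → rotate → (-1.89541,3.55773) → ×s → (-4.16121,7.81070) → (-4.16,7.81)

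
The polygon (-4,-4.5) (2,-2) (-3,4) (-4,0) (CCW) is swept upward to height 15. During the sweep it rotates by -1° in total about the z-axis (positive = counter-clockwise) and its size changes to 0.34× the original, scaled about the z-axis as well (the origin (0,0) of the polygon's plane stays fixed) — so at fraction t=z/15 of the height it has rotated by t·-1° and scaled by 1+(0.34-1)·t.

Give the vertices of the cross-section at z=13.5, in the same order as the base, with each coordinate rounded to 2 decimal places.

t = z/height = 13.5/15 = 0.9
s = 1 + (scale-1)·z/height = 1 + (0.34-1)·13.5/15 = 0.406000
θ = twist·z/height = -1°·13.5/15 = -0.9000° = -0.015708 rad
cos θ = 0.999877, sin θ = -0.015707 (intermediates below are computed at full precision and shown rounded to 5 d.p.)
v1: (-4,-4.5) → rotate → (-4.07019,-4.43662) → ×s → (-1.65250,-1.80127) → (-1.65,-1.80)
v2: (2,-2) → rotate → (1.96834,-2.03117) → ×s → (0.79915,-0.82465) → (0.80,-0.82)
v3: (-3,4) → rotate → (-2.93680,4.04663) → ×s → (-1.19234,1.64293) → (-1.19,1.64)
v4: (-4,0) → rotate → (-3.99951,0.06283) → ×s → (-1.62380,0.02551) → (-1.62,0.03)

Cross-section at z=13.5: (-1.65,-1.80) (0.80,-0.82) (-1.19,1.64) (-1.62,0.03)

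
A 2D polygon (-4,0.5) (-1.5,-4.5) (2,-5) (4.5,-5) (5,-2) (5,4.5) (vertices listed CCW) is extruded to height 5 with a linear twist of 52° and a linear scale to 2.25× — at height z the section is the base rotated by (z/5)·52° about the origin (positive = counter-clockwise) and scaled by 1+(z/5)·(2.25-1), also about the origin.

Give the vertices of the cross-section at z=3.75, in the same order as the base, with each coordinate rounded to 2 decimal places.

t = z/height = 3.75/5 = 0.75
s = 1 + (scale-1)·z/height = 1 + (2.25-1)·3.75/5 = 1.937500
θ = twist·z/height = 52°·3.75/5 = 39.0000° = 0.680678 rad
cos θ = 0.777146, sin θ = 0.629320 (intermediates below are computed at full precision and shown rounded to 5 d.p.)
v1: (-4,0.5) → rotate → (-3.42324,-2.12871) → ×s → (-6.63254,-4.12437) → (-6.63,-4.12)
v2: (-1.5,-4.5) → rotate → (1.66622,-4.44114) → ×s → (3.22831,-8.60470) → (3.23,-8.60)
v3: (2,-5) → rotate → (4.70089,-2.62709) → ×s → (9.10798,-5.08998) → (9.11,-5.09)
v4: (4.5,-5) → rotate → (6.64376,-1.05379) → ×s → (12.87228,-2.04171) → (12.87,-2.04)
v5: (5,-2) → rotate → (5.14437,1.59231) → ×s → (9.96722,3.08510) → (9.97,3.09)
v6: (5,4.5) → rotate → (1.05379,6.64376) → ×s → (2.04171,12.87228) → (2.04,12.87)

Cross-section at z=3.75: (-6.63,-4.12) (3.23,-8.60) (9.11,-5.09) (12.87,-2.04) (9.97,3.09) (2.04,12.87)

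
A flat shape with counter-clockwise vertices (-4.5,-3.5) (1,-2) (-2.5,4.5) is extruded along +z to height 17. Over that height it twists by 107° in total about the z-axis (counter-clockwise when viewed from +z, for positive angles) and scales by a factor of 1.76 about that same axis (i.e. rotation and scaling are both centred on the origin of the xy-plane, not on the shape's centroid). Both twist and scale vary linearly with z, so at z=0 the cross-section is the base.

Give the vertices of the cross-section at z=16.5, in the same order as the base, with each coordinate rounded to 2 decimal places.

Cross-section at z=16.5: (7.78,-6.14) (2.96,2.52) (-6.55,-6.09)

t = z/height = 16.5/17 = 0.970588
s = 1 + (scale-1)·z/height = 1 + (1.76-1)·16.5/17 = 1.737647
θ = twist·z/height = 107°·16.5/17 = 103.8529° = 1.812576 rad
cos θ = -0.239431, sin θ = 0.970913 (intermediates below are computed at full precision and shown rounded to 5 d.p.)
v1: (-4.5,-3.5) → rotate → (4.47564,-3.53110) → ×s → (7.77707,-6.13581) → (7.78,-6.14)
v2: (1,-2) → rotate → (1.70240,1.44977) → ×s → (2.95816,2.51920) → (2.96,2.52)
v3: (-2.5,4.5) → rotate → (-3.77053,-3.50472) → ×s → (-6.55186,-6.08997) → (-6.55,-6.09)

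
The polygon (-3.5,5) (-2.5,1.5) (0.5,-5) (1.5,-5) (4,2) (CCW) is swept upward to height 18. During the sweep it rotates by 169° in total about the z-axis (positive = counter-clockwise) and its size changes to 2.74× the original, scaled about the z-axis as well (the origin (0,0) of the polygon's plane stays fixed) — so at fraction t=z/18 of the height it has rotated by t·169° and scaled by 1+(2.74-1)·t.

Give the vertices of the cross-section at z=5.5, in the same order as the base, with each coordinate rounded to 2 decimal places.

Cross-section at z=5.5: (-9.33,0.55) (-4.18,-1.58) (6.48,-4.15) (7.43,-2.95) (1.40,6.71)

t = z/height = 5.5/18 = 0.305556
s = 1 + (scale-1)·z/height = 1 + (2.74-1)·5.5/18 = 1.531667
θ = twist·z/height = 169°·5.5/18 = 51.6389° = 0.901269 rad
cos θ = 0.620616, sin θ = 0.784115 (intermediates below are computed at full precision and shown rounded to 5 d.p.)
v1: (-3.5,5) → rotate → (-6.09273,0.35868) → ×s → (-9.33203,0.54937) → (-9.33,0.55)
v2: (-2.5,1.5) → rotate → (-2.72771,-1.02936) → ×s → (-4.17794,-1.57664) → (-4.18,-1.58)
v3: (0.5,-5) → rotate → (4.23088,-2.71102) → ×s → (6.48030,-4.15238) → (6.48,-4.15)
v4: (1.5,-5) → rotate → (4.85150,-1.92691) → ×s → (7.43088,-2.95138) → (7.43,-2.95)
v5: (4,2) → rotate → (0.91423,4.37769) → ×s → (1.40030,6.70516) → (1.40,6.71)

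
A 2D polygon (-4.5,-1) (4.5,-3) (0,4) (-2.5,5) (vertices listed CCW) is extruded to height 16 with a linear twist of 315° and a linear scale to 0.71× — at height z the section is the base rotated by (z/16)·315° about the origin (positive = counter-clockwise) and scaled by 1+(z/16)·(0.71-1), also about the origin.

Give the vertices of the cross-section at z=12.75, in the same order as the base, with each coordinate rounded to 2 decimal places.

t = z/height = 12.75/16 = 0.796875
s = 1 + (scale-1)·z/height = 1 + (0.71-1)·12.75/16 = 0.768906
θ = twist·z/height = 315°·12.75/16 = 251.0156° = 4.381049 rad
cos θ = -0.325310, sin θ = -0.945607 (intermediates below are computed at full precision and shown rounded to 5 d.p.)
v1: (-4.5,-1) → rotate → (0.51829,4.58054) → ×s → (0.39852,3.52201) → (0.40,3.52)
v2: (4.5,-3) → rotate → (-4.30072,-3.27930) → ×s → (-3.30685,-2.52148) → (-3.31,-2.52)
v3: (0,4) → rotate → (3.78243,-1.30124) → ×s → (2.90833,-1.00053) → (2.91,-1.00)
v4: (-2.5,5) → rotate → (5.54131,0.73747) → ×s → (4.26075,0.56704) → (4.26,0.57)

Cross-section at z=12.75: (0.40,3.52) (-3.31,-2.52) (2.91,-1.00) (4.26,0.57)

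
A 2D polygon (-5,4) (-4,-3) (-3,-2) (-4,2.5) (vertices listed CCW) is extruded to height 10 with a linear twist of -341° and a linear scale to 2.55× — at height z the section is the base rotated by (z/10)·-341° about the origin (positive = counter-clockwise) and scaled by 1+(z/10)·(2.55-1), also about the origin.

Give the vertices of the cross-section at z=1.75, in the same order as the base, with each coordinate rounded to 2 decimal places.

Cross-section at z=1.75: (1.18,8.05) (-5.86,2.46) (-4.12,2.01) (0.18,5.99)

t = z/height = 1.75/10 = 0.175
s = 1 + (scale-1)·z/height = 1 + (2.55-1)·1.75/10 = 1.271250
θ = twist·z/height = -341°·1.75/10 = -59.6750° = -1.041525 rad
cos θ = 0.504904, sin θ = -0.863175 (intermediates below are computed at full precision and shown rounded to 5 d.p.)
v1: (-5,4) → rotate → (0.92818,6.33549) → ×s → (1.17995,8.05400) → (1.18,8.05)
v2: (-4,-3) → rotate → (-4.60914,1.93799) → ×s → (-5.85937,2.46367) → (-5.86,2.46)
v3: (-3,-2) → rotate → (-3.24106,1.57972) → ×s → (-4.12020,2.00822) → (-4.12,2.01)
v4: (-4,2.5) → rotate → (0.13832,4.71496) → ×s → (0.17584,5.99390) → (0.18,5.99)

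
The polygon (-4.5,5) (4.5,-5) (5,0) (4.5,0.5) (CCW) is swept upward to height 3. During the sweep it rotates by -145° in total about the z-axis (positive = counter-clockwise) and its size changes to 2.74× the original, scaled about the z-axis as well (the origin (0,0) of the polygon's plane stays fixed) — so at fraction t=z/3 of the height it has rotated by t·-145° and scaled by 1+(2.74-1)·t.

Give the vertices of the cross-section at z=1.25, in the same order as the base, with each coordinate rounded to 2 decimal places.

Cross-section at z=1.25: (3.67,11.01) (-3.67,-11.01) (4.26,-7.50) (4.58,-6.32)

t = z/height = 1.25/3 = 0.416667
s = 1 + (scale-1)·z/height = 1 + (2.74-1)·1.25/3 = 1.725000
θ = twist·z/height = -145°·1.25/3 = -60.4167° = -1.054470 rad
cos θ = 0.493689, sin θ = -0.869639 (intermediates below are computed at full precision and shown rounded to 5 d.p.)
v1: (-4.5,5) → rotate → (2.12659,6.38182) → ×s → (3.66837,11.00864) → (3.67,11.01)
v2: (4.5,-5) → rotate → (-2.12659,-6.38182) → ×s → (-3.66837,-11.00864) → (-3.67,-11.01)
v3: (5,0) → rotate → (2.46844,-4.34819) → ×s → (4.25807,-7.50063) → (4.26,-7.50)
v4: (4.5,0.5) → rotate → (2.65642,-3.66653) → ×s → (4.58232,-6.32476) → (4.58,-6.32)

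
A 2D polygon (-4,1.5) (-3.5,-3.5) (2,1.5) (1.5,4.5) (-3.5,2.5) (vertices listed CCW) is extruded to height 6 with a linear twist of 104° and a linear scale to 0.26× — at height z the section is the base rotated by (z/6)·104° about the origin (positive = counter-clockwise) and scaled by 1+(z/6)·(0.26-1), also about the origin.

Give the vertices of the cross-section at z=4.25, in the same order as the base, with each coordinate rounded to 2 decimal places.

t = z/height = 4.25/6 = 0.708333
s = 1 + (scale-1)·z/height = 1 + (0.26-1)·4.25/6 = 0.475833
θ = twist·z/height = 104°·4.25/6 = 73.6667° = 1.285726 rad
cos θ = 0.281225, sin θ = 0.959642 (intermediates below are computed at full precision and shown rounded to 5 d.p.)
v1: (-4,1.5) → rotate → (-2.56436,-3.41673) → ×s → (-1.22021,-1.62579) → (-1.22,-1.63)
v2: (-3.5,-3.5) → rotate → (2.37446,-4.34303) → ×s → (1.12985,-2.06656) → (1.13,-2.07)
v3: (2,1.5) → rotate → (-0.87701,2.34112) → ×s → (-0.41731,1.11398) → (-0.42,1.11)
v4: (1.5,4.5) → rotate → (-3.89655,2.70498) → ×s → (-1.85411,1.28712) → (-1.85,1.29)
v5: (-3.5,2.5) → rotate → (-3.38339,-2.65568) → ×s → (-1.60993,-1.26366) → (-1.61,-1.26)

Cross-section at z=4.25: (-1.22,-1.63) (1.13,-2.07) (-0.42,1.11) (-1.85,1.29) (-1.61,-1.26)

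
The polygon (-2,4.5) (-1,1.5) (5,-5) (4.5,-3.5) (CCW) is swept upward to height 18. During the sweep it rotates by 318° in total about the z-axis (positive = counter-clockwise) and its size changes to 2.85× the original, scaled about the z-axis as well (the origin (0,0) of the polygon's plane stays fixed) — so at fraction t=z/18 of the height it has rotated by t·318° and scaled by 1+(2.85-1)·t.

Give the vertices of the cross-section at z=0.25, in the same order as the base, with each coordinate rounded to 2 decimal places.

t = z/height = 0.25/18 = 0.0138889
s = 1 + (scale-1)·z/height = 1 + (2.85-1)·0.25/18 = 1.025694
θ = twist·z/height = 318°·0.25/18 = 4.4167° = 0.077085 rad
cos θ = 0.997030, sin θ = 0.077009 (intermediates below are computed at full precision and shown rounded to 5 d.p.)
v1: (-2,4.5) → rotate → (-2.34060,4.33262) → ×s → (-2.40074,4.44394) → (-2.40,4.44)
v2: (-1,1.5) → rotate → (-1.11254,1.41854) → ×s → (-1.14113,1.45499) → (-1.14,1.45)
v3: (5,-5) → rotate → (5.37020,-4.60011) → ×s → (5.50818,-4.71830) → (5.51,-4.72)
v4: (4.5,-3.5) → rotate → (4.75617,-3.14307) → ×s → (4.87838,-3.22382) → (4.88,-3.22)

Cross-section at z=0.25: (-2.40,4.44) (-1.14,1.45) (5.51,-4.72) (4.88,-3.22)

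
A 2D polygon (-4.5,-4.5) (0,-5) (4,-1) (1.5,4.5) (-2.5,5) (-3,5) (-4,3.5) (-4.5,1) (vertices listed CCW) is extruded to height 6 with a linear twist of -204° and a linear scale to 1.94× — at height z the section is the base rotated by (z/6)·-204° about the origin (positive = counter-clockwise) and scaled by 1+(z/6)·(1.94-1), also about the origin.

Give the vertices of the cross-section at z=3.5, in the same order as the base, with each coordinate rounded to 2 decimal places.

Cross-section at z=3.5: (-2.72,9.47) (-6.77,3.75) (-4.36,-4.67) (4.97,-5.41) (8.65,-0.37) (9.02,0.31) (7.74,2.79) (4.73,5.34)

t = z/height = 3.5/6 = 0.583333
s = 1 + (scale-1)·z/height = 1 + (1.94-1)·3.5/6 = 1.548333
θ = twist·z/height = -204°·3.5/6 = -119.0000° = -2.076942 rad
cos θ = -0.484810, sin θ = -0.874620 (intermediates below are computed at full precision and shown rounded to 5 d.p.)
v1: (-4.5,-4.5) → rotate → (-1.75415,6.11743) → ×s → (-2.71600,9.47182) → (-2.72,9.47)
v2: (0,-5) → rotate → (-4.37310,2.42405) → ×s → (-6.77101,3.75323) → (-6.77,3.75)
v3: (4,-1) → rotate → (-2.81386,-3.01367) → ×s → (-4.35679,-4.66616) → (-4.36,-4.67)
v4: (1.5,4.5) → rotate → (3.20857,-3.49357) → ×s → (4.96794,-5.40922) → (4.97,-5.41)
v5: (-2.5,5) → rotate → (5.58512,-0.23750) → ×s → (8.64763,-0.36773) → (8.65,-0.37)
v6: (-3,5) → rotate → (5.82753,0.19981) → ×s → (9.02295,0.30937) → (9.02,0.31)
v7: (-4,3.5) → rotate → (5.00041,1.80165) → ×s → (7.74230,2.78955) → (7.74,2.79)
v8: (-4.5,1) → rotate → (3.05626,3.45098) → ×s → (4.73211,5.34327) → (4.73,5.34)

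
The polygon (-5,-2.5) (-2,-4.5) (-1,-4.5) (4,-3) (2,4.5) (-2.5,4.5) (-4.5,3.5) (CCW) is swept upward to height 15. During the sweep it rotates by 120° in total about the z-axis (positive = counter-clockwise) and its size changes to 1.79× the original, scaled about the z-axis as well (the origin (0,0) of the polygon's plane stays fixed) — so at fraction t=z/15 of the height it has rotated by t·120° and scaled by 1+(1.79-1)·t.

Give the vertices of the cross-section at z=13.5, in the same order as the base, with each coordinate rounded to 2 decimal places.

Cross-section at z=13.5: (6.71,-6.81) (8.38,-0.88) (7.85,0.75) (2.77,8.10) (-8.38,0.88) (-6.00,-6.45) (-3.32,-9.17)

t = z/height = 13.5/15 = 0.9
s = 1 + (scale-1)·z/height = 1 + (1.79-1)·13.5/15 = 1.711000
θ = twist·z/height = 120°·13.5/15 = 108.0000° = 1.884956 rad
cos θ = -0.309017, sin θ = 0.951057 (intermediates below are computed at full precision and shown rounded to 5 d.p.)
v1: (-5,-2.5) → rotate → (3.92273,-3.98274) → ×s → (6.71178,-6.81447) → (6.71,-6.81)
v2: (-2,-4.5) → rotate → (4.89779,-0.51154) → ×s → (8.38012,-0.87524) → (8.38,-0.88)
v3: (-1,-4.5) → rotate → (4.58877,0.43952) → ×s → (7.85139,0.75202) → (7.85,0.75)
v4: (4,-3) → rotate → (1.61710,4.73128) → ×s → (2.76686,8.09522) → (2.77,8.10)
v5: (2,4.5) → rotate → (-4.89779,0.51154) → ×s → (-8.38012,0.87524) → (-8.38,0.88)
v6: (-2.5,4.5) → rotate → (-3.50721,-3.76822) → ×s → (-6.00084,-6.44742) → (-6.00,-6.45)
v7: (-4.5,3.5) → rotate → (-1.93812,-5.36131) → ×s → (-3.31613,-9.17321) → (-3.32,-9.17)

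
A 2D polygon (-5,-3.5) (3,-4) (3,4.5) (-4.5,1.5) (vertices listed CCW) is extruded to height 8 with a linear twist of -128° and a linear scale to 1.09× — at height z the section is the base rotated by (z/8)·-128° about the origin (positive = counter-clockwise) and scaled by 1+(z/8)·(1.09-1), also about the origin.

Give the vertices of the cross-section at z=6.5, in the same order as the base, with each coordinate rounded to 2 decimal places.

t = z/height = 6.5/8 = 0.8125
s = 1 + (scale-1)·z/height = 1 + (1.09-1)·6.5/8 = 1.073125
θ = twist·z/height = -128°·6.5/8 = -104.0000° = -1.815142 rad
cos θ = -0.241922, sin θ = -0.970296 (intermediates below are computed at full precision and shown rounded to 5 d.p.)
v1: (-5,-3.5) → rotate → (-2.18643,5.69821) → ×s → (-2.34631,6.11489) → (-2.35,6.11)
v2: (3,-4) → rotate → (-4.60695,-1.94320) → ×s → (-4.94383,-2.08530) → (-4.94,-2.09)
v3: (3,4.5) → rotate → (3.64057,-3.99954) → ×s → (3.90678,-4.29200) → (3.91,-4.29)
v4: (-4.5,1.5) → rotate → (2.54409,4.00345) → ×s → (2.73013,4.29620) → (2.73,4.30)

Cross-section at z=6.5: (-2.35,6.11) (-4.94,-2.09) (3.91,-4.29) (2.73,4.30)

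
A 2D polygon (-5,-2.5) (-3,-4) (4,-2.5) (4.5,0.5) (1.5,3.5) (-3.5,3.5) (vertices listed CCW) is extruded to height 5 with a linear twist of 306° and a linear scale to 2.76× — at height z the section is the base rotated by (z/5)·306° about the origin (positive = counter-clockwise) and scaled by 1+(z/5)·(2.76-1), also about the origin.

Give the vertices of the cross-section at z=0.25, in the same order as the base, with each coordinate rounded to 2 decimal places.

Cross-section at z=0.25: (-4.53,-4.06) (-2.00,-5.06) (4.92,-1.48) (4.58,1.82) (0.57,4.10) (-4.68,2.67)

t = z/height = 0.25/5 = 0.05
s = 1 + (scale-1)·z/height = 1 + (2.76-1)·0.25/5 = 1.088000
θ = twist·z/height = 306°·0.25/5 = 15.3000° = 0.267035 rad
cos θ = 0.964557, sin θ = 0.263873 (intermediates below are computed at full precision and shown rounded to 5 d.p.)
v1: (-5,-2.5) → rotate → (-4.16310,-3.73076) → ×s → (-4.52946,-4.05907) → (-4.53,-4.06)
v2: (-3,-4) → rotate → (-1.83818,-4.64985) → ×s → (-1.99994,-5.05904) → (-2.00,-5.06)
v3: (4,-2.5) → rotate → (4.51791,-1.35590) → ×s → (4.91549,-1.47522) → (4.92,-1.48)
v4: (4.5,0.5) → rotate → (4.20857,1.66971) → ×s → (4.57893,1.81664) → (4.58,1.82)
v5: (1.5,3.5) → rotate → (0.52328,3.77176) → ×s → (0.56933,4.10368) → (0.57,4.10)
v6: (-3.5,3.5) → rotate → (-4.29951,2.45240) → ×s → (-4.67786,2.66821) → (-4.68,2.67)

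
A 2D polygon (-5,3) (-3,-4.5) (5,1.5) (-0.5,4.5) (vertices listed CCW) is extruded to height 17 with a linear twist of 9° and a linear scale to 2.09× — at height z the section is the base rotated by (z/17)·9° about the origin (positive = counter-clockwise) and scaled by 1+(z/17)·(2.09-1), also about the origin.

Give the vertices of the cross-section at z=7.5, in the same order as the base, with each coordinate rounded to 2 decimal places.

t = z/height = 7.5/17 = 0.441176
s = 1 + (scale-1)·z/height = 1 + (2.09-1)·7.5/17 = 1.480882
θ = twist·z/height = 9°·7.5/17 = 3.9706° = 0.069300 rad
cos θ = 0.997600, sin θ = 0.069244 (intermediates below are computed at full precision and shown rounded to 5 d.p.)
v1: (-5,3) → rotate → (-5.19573,2.64658) → ×s → (-7.69427,3.91927) → (-7.69,3.92)
v2: (-3,-4.5) → rotate → (-2.68120,-4.69693) → ×s → (-3.97054,-6.95560) → (-3.97,-6.96)
v3: (5,1.5) → rotate → (4.88413,1.84262) → ×s → (7.23282,2.72871) → (7.23,2.73)
v4: (-0.5,4.5) → rotate → (-0.81040,4.45458) → ×s → (-1.20011,6.59670) → (-1.20,6.60)

Cross-section at z=7.5: (-7.69,3.92) (-3.97,-6.96) (7.23,2.73) (-1.20,6.60)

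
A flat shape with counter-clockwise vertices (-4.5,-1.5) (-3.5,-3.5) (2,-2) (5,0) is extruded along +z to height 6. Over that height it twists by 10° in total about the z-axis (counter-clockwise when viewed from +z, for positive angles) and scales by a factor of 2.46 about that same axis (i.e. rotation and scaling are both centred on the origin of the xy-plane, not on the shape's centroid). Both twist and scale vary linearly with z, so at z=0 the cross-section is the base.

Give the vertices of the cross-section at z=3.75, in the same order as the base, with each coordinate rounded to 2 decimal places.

t = z/height = 3.75/6 = 0.625
s = 1 + (scale-1)·z/height = 1 + (2.46-1)·3.75/6 = 1.912500
θ = twist·z/height = 10°·3.75/6 = 6.2500° = 0.109083 rad
cos θ = 0.994056, sin θ = 0.108867 (intermediates below are computed at full precision and shown rounded to 5 d.p.)
v1: (-4.5,-1.5) → rotate → (-4.30995,-1.98099) → ×s → (-8.24279,-3.78863) → (-8.24,-3.79)
v2: (-3.5,-3.5) → rotate → (-3.09816,-3.86023) → ×s → (-5.92524,-7.38269) → (-5.93,-7.38)
v3: (2,-2) → rotate → (2.20585,-1.77038) → ×s → (4.21868,-3.38585) → (4.22,-3.39)
v4: (5,0) → rotate → (4.97028,0.54433) → ×s → (9.50566,1.04104) → (9.51,1.04)

Cross-section at z=3.75: (-8.24,-3.79) (-5.93,-7.38) (4.22,-3.39) (9.51,1.04)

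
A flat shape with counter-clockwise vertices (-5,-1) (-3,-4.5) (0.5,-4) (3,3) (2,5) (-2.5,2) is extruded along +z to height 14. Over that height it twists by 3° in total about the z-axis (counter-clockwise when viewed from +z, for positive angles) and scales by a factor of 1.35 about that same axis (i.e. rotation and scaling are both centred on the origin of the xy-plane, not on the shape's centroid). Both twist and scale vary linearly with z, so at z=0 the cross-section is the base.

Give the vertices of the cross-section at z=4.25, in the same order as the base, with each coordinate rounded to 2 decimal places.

t = z/height = 4.25/14 = 0.303571
s = 1 + (scale-1)·z/height = 1 + (1.35-1)·4.25/14 = 1.106250
θ = twist·z/height = 3°·4.25/14 = 0.9107° = 0.015895 rad
cos θ = 0.999874, sin θ = 0.015894 (intermediates below are computed at full precision and shown rounded to 5 d.p.)
v1: (-5,-1) → rotate → (-4.98347,-1.07935) → ×s → (-5.51297,-1.19403) → (-5.51,-1.19)
v2: (-3,-4.5) → rotate → (-2.92810,-4.54711) → ×s → (-3.23921,-5.03025) → (-3.24,-5.03)
v3: (0.5,-4) → rotate → (0.56351,-3.99155) → ×s → (0.62339,-4.41565) → (0.62,-4.42)
v4: (3,3) → rotate → (2.95194,3.04730) → ×s → (3.26558,3.37108) → (3.27,3.37)
v5: (2,5) → rotate → (1.92028,5.03116) → ×s → (2.12431,5.56572) → (2.12,5.57)
v6: (-2.5,2) → rotate → (-2.53147,1.96001) → ×s → (-2.80044,2.16826) → (-2.80,2.17)

Cross-section at z=4.25: (-5.51,-1.19) (-3.24,-5.03) (0.62,-4.42) (3.27,3.37) (2.12,5.57) (-2.80,2.17)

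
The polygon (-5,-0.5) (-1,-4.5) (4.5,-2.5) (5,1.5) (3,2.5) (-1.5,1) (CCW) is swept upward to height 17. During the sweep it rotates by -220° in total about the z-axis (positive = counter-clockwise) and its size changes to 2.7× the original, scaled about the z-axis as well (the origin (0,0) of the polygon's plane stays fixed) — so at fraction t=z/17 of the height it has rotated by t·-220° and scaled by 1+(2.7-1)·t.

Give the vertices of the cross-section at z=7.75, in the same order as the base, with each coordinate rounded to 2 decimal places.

t = z/height = 7.75/17 = 0.455882
s = 1 + (scale-1)·z/height = 1 + (2.7-1)·7.75/17 = 1.775000
θ = twist·z/height = -220°·7.75/17 = -100.2941° = -1.750463 rad
cos θ = -0.178701, sin θ = -0.983903 (intermediates below are computed at full precision and shown rounded to 5 d.p.)
v1: (-5,-0.5) → rotate → (0.40155,5.00887) → ×s → (0.71276,8.89074) → (0.71,8.89)
v2: (-1,-4.5) → rotate → (-4.24886,1.78806) → ×s → (-7.54173,3.17380) → (-7.54,3.17)
v3: (4.5,-2.5) → rotate → (-3.26391,-3.98081) → ×s → (-5.79345,-7.06594) → (-5.79,-7.07)
v4: (5,1.5) → rotate → (0.58235,-5.18757) → ×s → (1.03367,-9.20793) → (1.03,-9.21)
v5: (3,2.5) → rotate → (1.92365,-3.39846) → ×s → (3.41449,-6.03227) → (3.41,-6.03)
v6: (-1.5,1) → rotate → (1.25196,1.29715) → ×s → (2.22222,2.30245) → (2.22,2.30)

Cross-section at z=7.75: (0.71,8.89) (-7.54,3.17) (-5.79,-7.07) (1.03,-9.21) (3.41,-6.03) (2.22,2.30)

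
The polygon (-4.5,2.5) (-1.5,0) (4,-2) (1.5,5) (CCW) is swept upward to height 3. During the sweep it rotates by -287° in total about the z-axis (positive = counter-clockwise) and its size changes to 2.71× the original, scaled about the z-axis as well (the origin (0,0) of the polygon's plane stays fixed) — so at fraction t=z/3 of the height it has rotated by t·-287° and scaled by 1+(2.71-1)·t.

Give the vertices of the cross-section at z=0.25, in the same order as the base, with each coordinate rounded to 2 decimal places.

t = z/height = 0.25/3 = 0.0833333
s = 1 + (scale-1)·z/height = 1 + (2.71-1)·0.25/3 = 1.142500
θ = twist·z/height = -287°·0.25/3 = -23.9167° = -0.417425 rad
cos θ = 0.914136, sin θ = -0.405408 (intermediates below are computed at full precision and shown rounded to 5 d.p.)
v1: (-4.5,2.5) → rotate → (-3.10009,4.10967) → ×s → (-3.54186,4.69530) → (-3.54,4.70)
v2: (-1.5,0) → rotate → (-1.37120,0.60811) → ×s → (-1.56660,0.69477) → (-1.57,0.69)
v3: (4,-2) → rotate → (2.84573,-3.44990) → ×s → (3.25125,-3.94151) → (3.25,-3.94)
v4: (1.5,5) → rotate → (3.39824,3.96257) → ×s → (3.88249,4.52724) → (3.88,4.53)

Cross-section at z=0.25: (-3.54,4.70) (-1.57,0.69) (3.25,-3.94) (3.88,4.53)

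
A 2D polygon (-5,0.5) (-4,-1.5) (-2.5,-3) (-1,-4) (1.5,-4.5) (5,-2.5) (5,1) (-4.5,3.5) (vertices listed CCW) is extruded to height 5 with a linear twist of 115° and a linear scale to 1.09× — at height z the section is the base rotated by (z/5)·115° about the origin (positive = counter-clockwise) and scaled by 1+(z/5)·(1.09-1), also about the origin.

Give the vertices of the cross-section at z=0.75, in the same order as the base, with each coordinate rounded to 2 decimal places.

t = z/height = 0.75/5 = 0.15
s = 1 + (scale-1)·z/height = 1 + (1.09-1)·0.75/5 = 1.013500
θ = twist·z/height = 115°·0.75/5 = 17.2500° = 0.301069 rad
cos θ = 0.955020, sin θ = 0.296542 (intermediates below are computed at full precision and shown rounded to 5 d.p.)
v1: (-5,0.5) → rotate → (-4.92337,-1.00520) → ×s → (-4.98984,-1.01877) → (-4.99,-1.02)
v2: (-4,-1.5) → rotate → (-3.37527,-2.61870) → ×s → (-3.42083,-2.65405) → (-3.42,-2.65)
v3: (-2.5,-3) → rotate → (-1.49793,-3.60641) → ×s → (-1.51815,-3.65510) → (-1.52,-3.66)
v4: (-1,-4) → rotate → (0.23115,-4.11662) → ×s → (0.23427,-4.17220) → (0.23,-4.17)
v5: (1.5,-4.5) → rotate → (2.76697,-3.85278) → ×s → (2.80432,-3.90479) → (2.80,-3.90)
v6: (5,-2.5) → rotate → (5.51645,-0.90484) → ×s → (5.59093,-0.91706) → (5.59,-0.92)
v7: (5,1) → rotate → (4.47856,2.43773) → ×s → (4.53902,2.47064) → (4.54,2.47)
v8: (-4.5,3.5) → rotate → (-5.33549,2.00813) → ×s → (-5.40751,2.03524) → (-5.41,2.04)

Cross-section at z=0.75: (-4.99,-1.02) (-3.42,-2.65) (-1.52,-3.66) (0.23,-4.17) (2.80,-3.90) (5.59,-0.92) (4.54,2.47) (-5.41,2.04)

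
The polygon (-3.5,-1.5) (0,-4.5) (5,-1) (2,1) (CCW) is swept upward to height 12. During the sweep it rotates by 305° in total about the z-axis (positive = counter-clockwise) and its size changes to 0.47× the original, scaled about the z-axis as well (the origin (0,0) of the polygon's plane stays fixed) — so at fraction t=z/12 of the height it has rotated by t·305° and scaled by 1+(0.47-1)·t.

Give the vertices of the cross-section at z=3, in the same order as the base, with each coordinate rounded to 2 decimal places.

t = z/height = 3/12 = 0.25
s = 1 + (scale-1)·z/height = 1 + (0.47-1)·3/12 = 0.867500
θ = twist·z/height = 305°·3/12 = 76.2500° = 1.330814 rad
cos θ = 0.237686, sin θ = 0.971342 (intermediates below are computed at full precision and shown rounded to 5 d.p.)
v1: (-3.5,-1.5) → rotate → (0.62511,-3.75623) → ×s → (0.54229,-3.25853) → (0.54,-3.26)
v2: (0,-4.5) → rotate → (4.37104,-1.06959) → ×s → (3.79188,-0.92787) → (3.79,-0.93)
v3: (5,-1) → rotate → (2.15977,4.61902) → ×s → (1.87360,4.00700) → (1.87,4.01)
v4: (2,1) → rotate → (-0.49597,2.18037) → ×s → (-0.43025,1.89147) → (-0.43,1.89)

Cross-section at z=3: (0.54,-3.26) (3.79,-0.93) (1.87,4.01) (-0.43,1.89)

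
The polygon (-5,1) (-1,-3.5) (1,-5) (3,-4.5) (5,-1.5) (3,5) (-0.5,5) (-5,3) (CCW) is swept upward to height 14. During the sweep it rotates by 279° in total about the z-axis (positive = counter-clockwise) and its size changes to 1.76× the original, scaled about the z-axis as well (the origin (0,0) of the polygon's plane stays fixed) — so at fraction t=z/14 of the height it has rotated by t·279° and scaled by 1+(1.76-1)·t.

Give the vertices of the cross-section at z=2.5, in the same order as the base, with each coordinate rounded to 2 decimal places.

Cross-section at z=2.5: (-4.53,-3.61) (2.30,-3.43) (5.07,-2.80) (6.10,-0.69) (4.97,3.24) (-2.14,6.27) (-4.71,3.23) (-6.27,-2.14)

t = z/height = 2.5/14 = 0.178571
s = 1 + (scale-1)·z/height = 1 + (1.76-1)·2.5/14 = 1.135714
θ = twist·z/height = 279°·2.5/14 = 49.8214° = 0.869548 rad
cos θ = 0.645172, sin θ = 0.764037 (intermediates below are computed at full precision and shown rounded to 5 d.p.)
v1: (-5,1) → rotate → (-3.98990,-3.17501) → ×s → (-4.53138,-3.60591) → (-4.53,-3.61)
v2: (-1,-3.5) → rotate → (2.02896,-3.02214) → ×s → (2.30432,-3.43229) → (2.30,-3.43)
v3: (1,-5) → rotate → (4.46536,-2.46182) → ×s → (5.07137,-2.79593) → (5.07,-2.80)
v4: (3,-4.5) → rotate → (5.37368,-0.61116) → ×s → (6.10297,-0.69411) → (6.10,-0.69)
v5: (5,-1.5) → rotate → (4.37192,2.85243) → ×s → (4.96525,3.23954) → (4.97,3.24)
v6: (3,5) → rotate → (-1.88467,5.51797) → ×s → (-2.14045,6.26684) → (-2.14,6.27)
v7: (-0.5,5) → rotate → (-4.14277,2.84384) → ×s → (-4.70501,3.22979) → (-4.71,3.23)
v8: (-5,3) → rotate → (-5.51797,-1.88467) → ×s → (-6.26684,-2.14045) → (-6.27,-2.14)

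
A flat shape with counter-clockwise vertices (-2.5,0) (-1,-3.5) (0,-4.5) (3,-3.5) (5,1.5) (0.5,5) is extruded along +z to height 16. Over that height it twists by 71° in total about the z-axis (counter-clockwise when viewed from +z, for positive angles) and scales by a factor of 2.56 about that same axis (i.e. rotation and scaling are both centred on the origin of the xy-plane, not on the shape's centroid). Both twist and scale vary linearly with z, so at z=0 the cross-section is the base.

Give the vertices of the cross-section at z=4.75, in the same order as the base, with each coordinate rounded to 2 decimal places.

t = z/height = 4.75/16 = 0.296875
s = 1 + (scale-1)·z/height = 1 + (2.56-1)·4.75/16 = 1.463125
θ = twist·z/height = 71°·4.75/16 = 21.0781° = 0.367883 rad
cos θ = 0.933091, sin θ = 0.359641 (intermediates below are computed at full precision and shown rounded to 5 d.p.)
v1: (-2.5,0) → rotate → (-2.33273,-0.89910) → ×s → (-3.41307,-1.31550) → (-3.41,-1.32)
v2: (-1,-3.5) → rotate → (0.32565,-3.62546) → ×s → (0.47647,-5.30450) → (0.48,-5.30)
v3: (0,-4.5) → rotate → (1.61838,-4.19891) → ×s → (2.36790,-6.14353) → (2.37,-6.14)
v4: (3,-3.5) → rotate → (4.05801,-2.18690) → ×s → (5.93738,-3.19970) → (5.94,-3.20)
v5: (5,1.5) → rotate → (4.12599,3.19784) → ×s → (6.03684,4.67884) → (6.04,4.68)
v6: (0.5,5) → rotate → (-1.33166,4.84527) → ×s → (-1.94838,7.08924) → (-1.95,7.09)

Cross-section at z=4.75: (-3.41,-1.32) (0.48,-5.30) (2.37,-6.14) (5.94,-3.20) (6.04,4.68) (-1.95,7.09)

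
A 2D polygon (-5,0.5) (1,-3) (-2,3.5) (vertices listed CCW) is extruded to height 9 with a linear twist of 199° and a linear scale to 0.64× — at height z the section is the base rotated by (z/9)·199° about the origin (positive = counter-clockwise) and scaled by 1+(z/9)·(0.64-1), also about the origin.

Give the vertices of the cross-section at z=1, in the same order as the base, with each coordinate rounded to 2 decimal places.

Cross-section at z=1: (-4.63,-1.36) (1.97,-2.31) (-3.04,2.39)

t = z/height = 1/9 = 0.111111
s = 1 + (scale-1)·z/height = 1 + (0.64-1)·1/9 = 0.960000
θ = twist·z/height = 199°·1/9 = 22.1111° = 0.385912 rad
cos θ = 0.926456, sin θ = 0.376404 (intermediates below are computed at full precision and shown rounded to 5 d.p.)
v1: (-5,0.5) → rotate → (-4.82048,-1.41879) → ×s → (-4.62766,-1.36204) → (-4.63,-1.36)
v2: (1,-3) → rotate → (2.05567,-2.40296) → ×s → (1.97344,-2.30684) → (1.97,-2.31)
v3: (-2,3.5) → rotate → (-3.17033,2.48979) → ×s → (-3.04351,2.39020) → (-3.04,2.39)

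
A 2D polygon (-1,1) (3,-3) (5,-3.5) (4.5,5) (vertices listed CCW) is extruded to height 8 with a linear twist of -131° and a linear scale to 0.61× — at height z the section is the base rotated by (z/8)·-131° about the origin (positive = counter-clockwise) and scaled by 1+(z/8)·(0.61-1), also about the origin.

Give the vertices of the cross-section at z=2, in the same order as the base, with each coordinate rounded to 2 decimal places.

t = z/height = 2/8 = 0.25
s = 1 + (scale-1)·z/height = 1 + (0.61-1)·2/8 = 0.902500
θ = twist·z/height = -131°·2/8 = -32.7500° = -0.571595 rad
cos θ = 0.841039, sin θ = -0.540974 (intermediates below are computed at full precision and shown rounded to 5 d.p.)
v1: (-1,1) → rotate → (-0.30006,1.38201) → ×s → (-0.27081,1.24727) → (-0.27,1.25)
v2: (3,-3) → rotate → (0.90019,-4.14604) → ×s → (0.81242,-3.74180) → (0.81,-3.74)
v3: (5,-3.5) → rotate → (2.31178,-5.64851) → ×s → (2.08639,-5.09778) → (2.09,-5.10)
v4: (4.5,5) → rotate → (6.48955,1.77081) → ×s → (5.85682,1.59816) → (5.86,1.60)

Cross-section at z=2: (-0.27,1.25) (0.81,-3.74) (2.09,-5.10) (5.86,1.60)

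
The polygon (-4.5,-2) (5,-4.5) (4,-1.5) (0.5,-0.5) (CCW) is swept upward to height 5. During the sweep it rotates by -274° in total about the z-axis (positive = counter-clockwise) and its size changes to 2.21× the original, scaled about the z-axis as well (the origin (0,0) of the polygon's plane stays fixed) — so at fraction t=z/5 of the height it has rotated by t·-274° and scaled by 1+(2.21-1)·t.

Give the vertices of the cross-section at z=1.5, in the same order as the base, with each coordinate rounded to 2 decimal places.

t = z/height = 1.5/5 = 0.3
s = 1 + (scale-1)·z/height = 1 + (2.21-1)·1.5/5 = 1.363000
θ = twist·z/height = -274°·1.5/5 = -82.2000° = -1.434661 rad
cos θ = 0.135716, sin θ = -0.990748 (intermediates below are computed at full precision and shown rounded to 5 d.p.)
v1: (-4.5,-2) → rotate → (-2.59222,4.18693) → ×s → (-3.53319,5.70679) → (-3.53,5.71)
v2: (5,-4.5) → rotate → (-3.77979,-5.56446) → ×s → (-5.15185,-7.58436) → (-5.15,-7.58)
v3: (4,-1.5) → rotate → (-0.94326,-4.16656) → ×s → (-1.28566,-5.67903) → (-1.29,-5.68)
v4: (0.5,-0.5) → rotate → (-0.42752,-0.56323) → ×s → (-0.58270,-0.76768) → (-0.58,-0.77)

Cross-section at z=1.5: (-3.53,5.71) (-5.15,-7.58) (-1.29,-5.68) (-0.58,-0.77)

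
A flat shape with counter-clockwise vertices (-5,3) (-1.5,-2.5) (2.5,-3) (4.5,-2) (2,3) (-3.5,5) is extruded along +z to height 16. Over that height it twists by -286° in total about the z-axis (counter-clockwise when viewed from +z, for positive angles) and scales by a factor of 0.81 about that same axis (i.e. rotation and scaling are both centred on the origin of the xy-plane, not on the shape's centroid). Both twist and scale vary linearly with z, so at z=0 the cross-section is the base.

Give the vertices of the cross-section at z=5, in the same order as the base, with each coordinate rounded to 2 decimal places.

Cross-section at z=5: (2.77,4.73) (-2.37,1.39) (-2.80,-2.38) (-1.83,-4.25) (2.84,-1.85) (4.67,3.34)

t = z/height = 5/16 = 0.3125
s = 1 + (scale-1)·z/height = 1 + (0.81-1)·5/16 = 0.940625
θ = twist·z/height = -286°·5/16 = -89.3750° = -1.559888 rad
cos θ = 0.010908, sin θ = -0.999941 (intermediates below are computed at full precision and shown rounded to 5 d.p.)
v1: (-5,3) → rotate → (2.94528,5.03243) → ×s → (2.77040,4.73363) → (2.77,4.73)
v2: (-1.5,-2.5) → rotate → (-2.51621,1.47264) → ×s → (-2.36681,1.38520) → (-2.37,1.39)
v3: (2.5,-3) → rotate → (-2.97255,-2.53258) → ×s → (-2.79606,-2.38220) → (-2.80,-2.38)
v4: (4.5,-2) → rotate → (-1.95079,-4.52155) → ×s → (-1.83497,-4.25308) → (-1.83,-4.25)
v5: (2,3) → rotate → (3.02164,-1.96716) → ×s → (2.84223,-1.85036) → (2.84,-1.85)
v6: (-3.5,5) → rotate → (4.96152,3.55433) → ×s → (4.66693,3.34329) → (4.67,3.34)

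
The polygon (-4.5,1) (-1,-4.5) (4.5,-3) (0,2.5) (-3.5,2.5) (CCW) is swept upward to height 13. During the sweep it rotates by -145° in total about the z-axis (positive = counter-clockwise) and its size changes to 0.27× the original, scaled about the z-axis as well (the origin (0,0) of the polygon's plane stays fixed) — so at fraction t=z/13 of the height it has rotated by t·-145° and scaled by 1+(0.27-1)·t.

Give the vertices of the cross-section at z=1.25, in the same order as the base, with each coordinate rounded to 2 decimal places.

t = z/height = 1.25/13 = 0.0961538
s = 1 + (scale-1)·z/height = 1 + (0.27-1)·1.25/13 = 0.929808
θ = twist·z/height = -145°·1.25/13 = -13.9423° = -0.243339 rad
cos θ = 0.970539, sin θ = -0.240945 (intermediates below are computed at full precision and shown rounded to 5 d.p.)
v1: (-4.5,1) → rotate → (-4.12648,2.05479) → ×s → (-3.83683,1.91056) → (-3.84,1.91)
v2: (-1,-4.5) → rotate → (-2.05479,-4.12648) → ×s → (-1.91056,-3.83683) → (-1.91,-3.84)
v3: (4.5,-3) → rotate → (3.64459,-3.99587) → ×s → (3.38877,-3.71539) → (3.39,-3.72)
v4: (0,2.5) → rotate → (0.60236,2.42635) → ×s → (0.56008,2.25604) → (0.56,2.26)
v5: (-3.5,2.5) → rotate → (-2.79452,3.26965) → ×s → (-2.59837,3.04015) → (-2.60,3.04)

Cross-section at z=1.25: (-3.84,1.91) (-1.91,-3.84) (3.39,-3.72) (0.56,2.26) (-2.60,3.04)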